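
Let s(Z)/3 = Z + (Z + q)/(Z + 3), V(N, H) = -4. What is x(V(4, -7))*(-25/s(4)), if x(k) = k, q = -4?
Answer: 25/3 ≈ 8.3333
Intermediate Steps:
s(Z) = 3*Z + 3*(-4 + Z)/(3 + Z) (s(Z) = 3*(Z + (Z - 4)/(Z + 3)) = 3*(Z + (-4 + Z)/(3 + Z)) = 3*Z + 3*(-4 + Z)/(3 + Z))
x(V(4, -7))*(-25/s(4)) = -(-100)/(3*(-4 + 4² + 4*4)/(3 + 4)) = -(-100)/(3*(-4 + 16 + 16)/7) = -(-100)/(3*(⅐)*28) = -(-100)/12 = -4*(-25/12) = 25/3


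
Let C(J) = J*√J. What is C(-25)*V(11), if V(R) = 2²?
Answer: -500*I ≈ -500.0*I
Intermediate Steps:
V(R) = 4
C(J) = J^(3/2)
C(-25)*V(11) = (-25)^(3/2)*4 = -125*I*4 = -500*I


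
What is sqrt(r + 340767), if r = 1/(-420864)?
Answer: sqrt(58944207264357)/13152 ≈ 583.75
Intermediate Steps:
r = -1/420864 ≈ -2.3761e-6
sqrt(r + 340767) = sqrt(-1/420864 + 340767) = sqrt(143416562687/420864) = sqrt(58944207264357)/13152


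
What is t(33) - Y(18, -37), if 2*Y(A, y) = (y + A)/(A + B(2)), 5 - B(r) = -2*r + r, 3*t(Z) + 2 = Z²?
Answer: 54407/150 ≈ 362.71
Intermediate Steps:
t(Z) = -⅔ + Z²/3
B(r) = 5 + r (B(r) = 5 - (-2*r + r) = 5 - (-1)*r = 5 + r)
Y(A, y) = (A + y)/(2*(7 + A)) (Y(A, y) = ((y + A)/(A + (5 + 2)))/2 = ((A + y)/(A + 7))/2 = ((A + y)/(7 + A))/2 = (A + y)/(2*(7 + A)))
t(33) - Y(18, -37) = (-⅔ + (⅓)*33²) - (18 - 37)/(2*(7 + 18)) = (-⅔ + (⅓)*1089) - (-19)/(2*25) = (-⅔ + 363) - (-19)/(2*25) = 1087/3 - 1*(-19/50) = 1087/3 + 19/50 = 54407/150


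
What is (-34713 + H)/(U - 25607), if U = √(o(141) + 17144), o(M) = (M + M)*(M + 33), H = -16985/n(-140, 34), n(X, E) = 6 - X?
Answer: 130213720381/95725226602 + 5085083*√16553/47862613301 ≈ 1.3740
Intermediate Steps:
H = -16985/146 (H = -16985/(6 - 1*(-140)) = -16985/(6 + 140) = -16985/146 ≈ -116.34)
o(M) = 2*M*(33 + M) (o(M) = (2*M)*(33 + M) = 2*M*(33 + M))
U = 2*√16553 (U = √(2*141*(33 + 141) + 17144) = √(2*141*174 + 17144) = √(49068 + 17144) = √66212 = 2*√16553 ≈ 257.32)
(-34713 + H)/(U - 25607) = (-34713 - 16985/146)/(2*√16553 - 25607) = -5085083/(146*(-25607 + 2*√16553))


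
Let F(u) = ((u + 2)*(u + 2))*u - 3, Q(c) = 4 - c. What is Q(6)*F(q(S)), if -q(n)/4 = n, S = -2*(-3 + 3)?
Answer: 6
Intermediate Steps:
S = 0 (S = -2*0 = 0)
q(n) = -4*n
F(u) = -3 + u*(2 + u)² (F(u) = ((2 + u)*(2 + u))*u - 3 = (2 + u)²*u - 3 = u*(2 + u)² - 3 = -3 + u*(2 + u)²)
Q(6)*F(q(S)) = (4 - 1*6)*(-3 + (-4*0)*(2 - 4*0)²) = (4 - 6)*(-3 + 0*(2 + 0)²) = -2*(-3 + 0*2²) = -2*(-3 + 0*4) = -2*(-3 + 0) = -2*(-3) = 6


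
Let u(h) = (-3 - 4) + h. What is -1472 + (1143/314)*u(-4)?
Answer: -474781/314 ≈ -1512.0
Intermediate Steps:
u(h) = -7 + h
-1472 + (1143/314)*u(-4) = -1472 + (1143/314)*(-7 - 4) = -1472 + (1143*(1/314))*(-11) = -1472 + (1143/314)*(-11) = -1472 - 12573/314 = -474781/314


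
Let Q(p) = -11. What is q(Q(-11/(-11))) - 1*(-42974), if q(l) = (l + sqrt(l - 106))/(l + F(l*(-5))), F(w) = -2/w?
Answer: 26085823/607 - 165*I*sqrt(13)/607 ≈ 42975.0 - 0.98009*I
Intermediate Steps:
q(l) = (l + sqrt(-106 + l))/(l + 2/(5*l)) (q(l) = (l + sqrt(l - 106))/(l - 2*(-1/(5*l))) = (l + sqrt(-106 + l))/(l - 2*(-1/(5*l))) = (l + sqrt(-106 + l))/(l - (-2)/(5*l)) = (l + sqrt(-106 + l))/(l + 2/(5*l)))
q(Q(-11/(-11))) - 1*(-42974) = 5*(-11)*(-11 + sqrt(-106 - 11))/(2 + 5*(-11)**2) - 1*(-42974) = 5*(-11)*(-11 + sqrt(-117))/(2 + 5*121) + 42974 = 5*(-11)*(-11 + 3*I*sqrt(13))/(2 + 605) + 42974 = 5*(-11)*(-11 + 3*I*sqrt(13))/607 + 42974 = 5*(-11)*(1/607)*(-11 + 3*I*sqrt(13)) + 42974 = (605/607 - 165*I*sqrt(13)/607) + 42974 = 26085823/607 - 165*I*sqrt(13)/607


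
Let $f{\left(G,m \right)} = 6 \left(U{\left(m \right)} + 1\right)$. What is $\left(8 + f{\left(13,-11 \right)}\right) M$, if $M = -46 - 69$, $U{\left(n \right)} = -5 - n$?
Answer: $-5750$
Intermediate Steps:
$M = -115$
$f{\left(G,m \right)} = -24 - 6 m$ ($f{\left(G,m \right)} = 6 \left(\left(-5 - m\right) + 1\right) = 6 \left(-4 - m\right) = -24 - 6 m$)
$\left(8 + f{\left(13,-11 \right)}\right) M = \left(8 - -42\right) \left(-115\right) = \left(8 + \left(-24 + 66\right)\right) \left(-115\right) = \left(8 + 42\right) \left(-115\right) = 50 \left(-115\right) = -5750$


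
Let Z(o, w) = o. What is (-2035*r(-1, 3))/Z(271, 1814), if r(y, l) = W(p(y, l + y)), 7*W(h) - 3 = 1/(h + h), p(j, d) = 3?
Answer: -38665/11382 ≈ -3.3970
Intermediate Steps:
W(h) = 3/7 + 1/(14*h) (W(h) = 3/7 + 1/(7*(h + h)) = 3/7 + 1/(7*((2*h))) = 3/7 + (1/(2*h))/7 = 3/7 + 1/(14*h))
r(y, l) = 19/42 (r(y, l) = (1/14)*(1 + 6*3)/3 = (1/14)*(⅓)*(1 + 18) = (1/14)*(⅓)*19 = 19/42)
(-2035*r(-1, 3))/Z(271, 1814) = -2035*19/42/271 = -38665/42*1/271 = -38665/11382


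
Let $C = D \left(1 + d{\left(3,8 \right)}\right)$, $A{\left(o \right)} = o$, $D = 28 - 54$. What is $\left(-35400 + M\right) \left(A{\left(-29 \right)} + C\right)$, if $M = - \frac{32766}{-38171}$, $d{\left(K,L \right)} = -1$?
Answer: $\frac{39185398386}{38171} \approx 1.0266 \cdot 10^{6}$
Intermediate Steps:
$D = -26$
$M = \frac{32766}{38171}$ ($M = \left(-32766\right) \left(- \frac{1}{38171}\right) = \frac{32766}{38171} \approx 0.8584$)
$C = 0$ ($C = - 26 \left(1 - 1\right) = \left(-26\right) 0 = 0$)
$\left(-35400 + M\right) \left(A{\left(-29 \right)} + C\right) = \left(-35400 + \frac{32766}{38171}\right) \left(-29 + 0\right) = \left(- \frac{1351220634}{38171}\right) \left(-29\right) = \frac{39185398386}{38171}$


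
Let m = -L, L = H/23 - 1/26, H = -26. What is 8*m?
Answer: 2796/299 ≈ 9.3512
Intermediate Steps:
L = -699/598 (L = -26/23 - 1/26 = -699/598 ≈ -1.1689)
m = 699/598 (m = -1*(-699/598) = 699/598 ≈ 1.1689)
8*m = 8*(699/598) = 2796/299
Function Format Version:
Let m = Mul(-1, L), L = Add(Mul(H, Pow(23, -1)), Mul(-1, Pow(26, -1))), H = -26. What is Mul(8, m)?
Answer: Rational(2796, 299) ≈ 9.3512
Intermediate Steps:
L = Rational(-699, 598) (L = Add(Mul(-26, Pow(23, -1)), Mul(-1, Pow(26, -1))) = Add(Mul(-26, Rational(1, 23)), Mul(-1, Rational(1, 26))) = Add(Rational(-26, 23), Rational(-1, 26)) = Rational(-699, 598) ≈ -1.1689)
m = Rational(699, 598) (m = Mul(-1, Rational(-699, 598)) = Rational(699, 598) ≈ 1.1689)
Mul(8, m) = Mul(8, Rational(699, 598)) = Rational(2796, 299)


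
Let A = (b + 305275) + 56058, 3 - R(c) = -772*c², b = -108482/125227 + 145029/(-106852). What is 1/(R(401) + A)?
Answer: 13380755404/1665900110864356785 ≈ 8.0321e-9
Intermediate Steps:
b = -29753065247/13380755404 (b = -108482*1/125227 + 145029*(-1/106852) = -108482/125227 - 145029/106852 = -29753065247/13380755404 ≈ -2.2236)
R(c) = 3 + 772*c² (R(c) = 3 - (-772)*c² = 3 + 772*c²)
A = 4834878739328285/13380755404 (A = (-29753065247/13380755404 + 305275) + 56058 = 4084780352890853/13380755404 + 56058 = 4834878739328285/13380755404 ≈ 3.6133e+5)
1/(R(401) + A) = 1/((3 + 772*401²) + 4834878739328285/13380755404) = 1/((3 + 772*160801) + 4834878739328285/13380755404) = 1/((3 + 124138372) + 4834878739328285/13380755404) = 1/(124138375 + 4834878739328285/13380755404) = 1/(1665900110864356785/13380755404) = 13380755404/1665900110864356785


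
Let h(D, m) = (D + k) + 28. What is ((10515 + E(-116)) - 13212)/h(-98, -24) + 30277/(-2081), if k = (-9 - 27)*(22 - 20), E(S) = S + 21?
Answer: 755409/147751 ≈ 5.1127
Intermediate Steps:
E(S) = 21 + S
k = -72 (k = -36*2 = -72)
h(D, m) = -44 + D (h(D, m) = (D - 72) + 28 = (-72 + D) + 28 = -44 + D)
((10515 + E(-116)) - 13212)/h(-98, -24) + 30277/(-2081) = ((10515 + (21 - 116)) - 13212)/(-44 - 98) + 30277/(-2081) = ((10515 - 95) - 13212)/(-142) + 30277*(-1/2081) = (10420 - 13212)*(-1/142) - 30277/2081 = -2792*(-1/142) - 30277/2081 = 1396/71 - 30277/2081 = 755409/147751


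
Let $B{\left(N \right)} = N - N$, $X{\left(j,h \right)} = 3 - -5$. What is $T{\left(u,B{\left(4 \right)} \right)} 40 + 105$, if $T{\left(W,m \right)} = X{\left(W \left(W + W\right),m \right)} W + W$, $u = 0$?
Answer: $105$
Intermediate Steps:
$X{\left(j,h \right)} = 8$ ($X{\left(j,h \right)} = 3 + 5 = 8$)
$B{\left(N \right)} = 0$
$T{\left(W,m \right)} = 9 W$ ($T{\left(W,m \right)} = 8 W + W = 9 W$)
$T{\left(u,B{\left(4 \right)} \right)} 40 + 105 = 9 \cdot 0 \cdot 40 + 105 = 0 \cdot 40 + 105 = 0 + 105 = 105$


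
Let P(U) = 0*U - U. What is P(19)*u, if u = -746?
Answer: 14174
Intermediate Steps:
P(U) = -U (P(U) = 0 - U = -U)
P(19)*u = -1*19*(-746) = -19*(-746) = 14174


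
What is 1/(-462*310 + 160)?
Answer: -1/143060 ≈ -6.9901e-6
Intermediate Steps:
1/(-462*310 + 160) = 1/(-143220 + 160) = 1/(-143060) = -1/143060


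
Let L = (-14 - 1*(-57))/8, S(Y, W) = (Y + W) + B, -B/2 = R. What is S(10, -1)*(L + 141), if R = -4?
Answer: 19907/8 ≈ 2488.4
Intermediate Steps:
B = 8 (B = -2*(-4) = 8)
S(Y, W) = 8 + W + Y (S(Y, W) = (Y + W) + 8 = (W + Y) + 8 = 8 + W + Y)
L = 43/8 (L = (-14 + 57)*(⅛) = 43*(⅛) = 43/8 ≈ 5.3750)
S(10, -1)*(L + 141) = (8 - 1 + 10)*(43/8 + 141) = 17*(1171/8) = 19907/8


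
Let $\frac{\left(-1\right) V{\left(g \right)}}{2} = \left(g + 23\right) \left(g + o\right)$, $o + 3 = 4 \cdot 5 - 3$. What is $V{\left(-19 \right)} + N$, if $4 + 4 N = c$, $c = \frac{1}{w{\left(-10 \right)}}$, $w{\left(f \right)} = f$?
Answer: $\frac{1559}{40} \approx 38.975$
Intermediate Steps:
$o = 14$ ($o = -3 + \left(4 \cdot 5 - 3\right) = -3 + \left(20 - 3\right) = -3 + 17 = 14$)
$V{\left(g \right)} = - 2 \left(14 + g\right) \left(23 + g\right)$ ($V{\left(g \right)} = - 2 \left(g + 23\right) \left(g + 14\right) = - 2 \left(23 + g\right) \left(14 + g\right) = - 2 \left(14 + g\right) \left(23 + g\right)$)
$c = - \frac{1}{10}$ ($c = \frac{1}{-10} = - \frac{1}{10} \approx -0.1$)
$N = - \frac{41}{40}$ ($N = -1 + \frac{1}{4} \left(- \frac{1}{10}\right) = -1 - \frac{1}{40} = - \frac{41}{40} \approx -1.025$)
$V{\left(-19 \right)} + N = \left(-644 - -1406 - 2 \left(-19\right)^{2}\right) - \frac{41}{40} = \left(-644 + 1406 - 722\right) - \frac{41}{40} = 40 - \frac{41}{40} = \frac{1559}{40}$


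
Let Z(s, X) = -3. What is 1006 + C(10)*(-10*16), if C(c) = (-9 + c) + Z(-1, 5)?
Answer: 1326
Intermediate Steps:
C(c) = -12 + c (C(c) = (-9 + c) - 3 = -12 + c)
1006 + C(10)*(-10*16) = 1006 + (-12 + 10)*(-10*16) = 1006 - 2*(-160) = 1006 + 320 = 1326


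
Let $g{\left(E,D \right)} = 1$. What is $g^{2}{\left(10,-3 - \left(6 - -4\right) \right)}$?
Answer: $1$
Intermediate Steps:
$g^{2}{\left(10,-3 - \left(6 - -4\right) \right)} = 1^{2} = 1$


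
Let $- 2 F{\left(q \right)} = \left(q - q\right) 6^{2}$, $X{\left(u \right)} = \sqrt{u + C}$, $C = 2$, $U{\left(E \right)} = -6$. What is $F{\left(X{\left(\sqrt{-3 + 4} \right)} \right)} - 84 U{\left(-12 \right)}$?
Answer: $504$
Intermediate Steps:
$X{\left(u \right)} = \sqrt{2 + u}$ ($X{\left(u \right)} = \sqrt{u + 2} = \sqrt{2 + u}$)
$F{\left(q \right)} = 0$ ($F{\left(q \right)} = - \frac{\left(q - q\right) 6^{2}}{2} = - \frac{0 \cdot 36}{2} = \left(- \frac{1}{2}\right) 0 = 0$)
$F{\left(X{\left(\sqrt{-3 + 4} \right)} \right)} - 84 U{\left(-12 \right)} = 0 - -504 = 0 + 504 = 504$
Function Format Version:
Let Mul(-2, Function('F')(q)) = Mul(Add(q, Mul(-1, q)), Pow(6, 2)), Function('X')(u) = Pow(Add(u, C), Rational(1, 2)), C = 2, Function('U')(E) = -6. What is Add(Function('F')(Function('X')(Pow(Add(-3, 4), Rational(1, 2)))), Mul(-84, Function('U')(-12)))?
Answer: 504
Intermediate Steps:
Function('X')(u) = Pow(Add(2, u), Rational(1, 2)) (Function('X')(u) = Pow(Add(u, 2), Rational(1, 2)) = Pow(Add(2, u), Rational(1, 2)))
Function('F')(q) = 0 (Function('F')(q) = Mul(Rational(-1, 2), Mul(Add(q, Mul(-1, q)), Pow(6, 2))) = Mul(Rational(-1, 2), Mul(0, 36)) = Mul(Rational(-1, 2), 0) = 0)
Add(Function('F')(Function('X')(Pow(Add(-3, 4), Rational(1, 2)))), Mul(-84, Function('U')(-12))) = Add(0, Mul(-84, -6)) = Add(0, 504) = 504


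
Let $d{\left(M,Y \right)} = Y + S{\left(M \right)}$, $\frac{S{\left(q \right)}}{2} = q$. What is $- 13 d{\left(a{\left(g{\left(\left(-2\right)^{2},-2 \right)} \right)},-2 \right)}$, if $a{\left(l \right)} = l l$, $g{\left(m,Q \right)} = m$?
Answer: $-390$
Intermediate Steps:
$S{\left(q \right)} = 2 q$
$a{\left(l \right)} = l^{2}$
$d{\left(M,Y \right)} = Y + 2 M$
$- 13 d{\left(a{\left(g{\left(\left(-2\right)^{2},-2 \right)} \right)},-2 \right)} = - 13 \left(-2 + 2 \left(\left(-2\right)^{2}\right)^{2}\right) = - 13 \left(-2 + 2 \cdot 4^{2}\right) = - 13 \left(-2 + 2 \cdot 16\right) = - 13 \left(-2 + 32\right) = \left(-13\right) 30 = -390$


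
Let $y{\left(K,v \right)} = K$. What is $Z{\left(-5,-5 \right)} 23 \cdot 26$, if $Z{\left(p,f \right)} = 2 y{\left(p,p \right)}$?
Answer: $-5980$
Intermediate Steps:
$Z{\left(p,f \right)} = 2 p$
$Z{\left(-5,-5 \right)} 23 \cdot 26 = 2 \left(-5\right) 23 \cdot 26 = \left(-10\right) 23 \cdot 26 = \left(-230\right) 26 = -5980$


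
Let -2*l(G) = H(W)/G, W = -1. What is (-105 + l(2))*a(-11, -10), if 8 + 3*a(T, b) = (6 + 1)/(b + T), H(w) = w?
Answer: 10475/36 ≈ 290.97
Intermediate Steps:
a(T, b) = -8/3 + 7/(3*(T + b)) (a(T, b) = -8/3 + ((6 + 1)/(b + T))/3 = -8/3 + (7/(T + b))/3 = -8/3 + 7/(3*(T + b)))
l(G) = 1/(2*G) (l(G) = -(-1)/(2*G) = 1/(2*G))
(-105 + l(2))*a(-11, -10) = (-105 + (½)/2)*((7 - 8*(-11) - 8*(-10))/(3*(-11 - 10))) = (-105 + (½)*(½))*((⅓)*(7 + 88 + 80)/(-21)) = (-105 + ¼)*((⅓)*(-1/21)*175) = -419/4*(-25/9) = 10475/36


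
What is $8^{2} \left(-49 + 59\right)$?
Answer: $640$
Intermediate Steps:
$8^{2} \left(-49 + 59\right) = 64 \cdot 10 = 640$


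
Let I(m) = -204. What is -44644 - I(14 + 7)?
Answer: -44440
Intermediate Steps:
-44644 - I(14 + 7) = -44644 - 1*(-204) = -44644 + 204 = -44440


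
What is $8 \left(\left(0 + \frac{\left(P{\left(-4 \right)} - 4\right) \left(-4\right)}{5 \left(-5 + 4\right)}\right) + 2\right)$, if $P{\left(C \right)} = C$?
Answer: $- \frac{176}{5} \approx -35.2$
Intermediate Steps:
$8 \left(\left(0 + \frac{\left(P{\left(-4 \right)} - 4\right) \left(-4\right)}{5 \left(-5 + 4\right)}\right) + 2\right) = 8 \left(\left(0 + \frac{\left(-4 - 4\right) \left(-4\right)}{5 \left(-5 + 4\right)}\right) + 2\right) = 8 \left(\left(0 + \frac{\left(-8\right) \left(-4\right)}{5 \left(-1\right)}\right) + 2\right) = 8 \left(\left(0 + \frac{32}{-5}\right) + 2\right) = 8 \left(\left(0 + 32 \left(- \frac{1}{5}\right)\right) + 2\right) = 8 \left(\left(0 - \frac{32}{5}\right) + 2\right) = 8 \left(- \frac{32}{5} + 2\right) = 8 \left(- \frac{22}{5}\right) = - \frac{176}{5}$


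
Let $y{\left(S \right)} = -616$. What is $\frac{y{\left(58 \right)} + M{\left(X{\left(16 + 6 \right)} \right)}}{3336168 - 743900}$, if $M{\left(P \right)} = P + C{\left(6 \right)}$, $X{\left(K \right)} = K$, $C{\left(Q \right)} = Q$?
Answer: $- \frac{21}{92581} \approx -0.00022683$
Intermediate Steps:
$M{\left(P \right)} = 6 + P$ ($M{\left(P \right)} = P + 6 = 6 + P$)
$\frac{y{\left(58 \right)} + M{\left(X{\left(16 + 6 \right)} \right)}}{3336168 - 743900} = \frac{-616 + \left(6 + \left(16 + 6\right)\right)}{3336168 - 743900} = \frac{-616 + \left(6 + 22\right)}{2592268} = \left(-616 + 28\right) \frac{1}{2592268} = \left(-588\right) \frac{1}{2592268} = - \frac{21}{92581}$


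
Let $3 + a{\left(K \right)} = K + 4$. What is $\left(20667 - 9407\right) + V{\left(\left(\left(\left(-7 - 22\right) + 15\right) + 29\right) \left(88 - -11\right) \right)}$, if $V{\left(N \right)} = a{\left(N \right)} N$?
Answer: $2217970$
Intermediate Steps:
$a{\left(K \right)} = 1 + K$ ($a{\left(K \right)} = -3 + \left(K + 4\right) = -3 + \left(4 + K\right) = 1 + K$)
$V{\left(N \right)} = N \left(1 + N\right)$ ($V{\left(N \right)} = \left(1 + N\right) N = N \left(1 + N\right)$)
$\left(20667 - 9407\right) + V{\left(\left(\left(\left(-7 - 22\right) + 15\right) + 29\right) \left(88 - -11\right) \right)} = \left(20667 - 9407\right) + \left(\left(\left(-7 - 22\right) + 15\right) + 29\right) \left(88 - -11\right) \left(1 + \left(\left(\left(-7 - 22\right) + 15\right) + 29\right) \left(88 - -11\right)\right) = 11260 + \left(\left(-29 + 15\right) + 29\right) \left(88 + \left(-3 + 14\right)\right) \left(1 + \left(\left(-29 + 15\right) + 29\right) \left(88 + \left(-3 + 14\right)\right)\right) = 11260 + \left(-14 + 29\right) \left(88 + 11\right) \left(1 + \left(-14 + 29\right) \left(88 + 11\right)\right) = 11260 + 15 \cdot 99 \left(1 + 15 \cdot 99\right) = 11260 + 1485 \left(1 + 1485\right) = 11260 + 1485 \cdot 1486 = 11260 + 2206710 = 2217970$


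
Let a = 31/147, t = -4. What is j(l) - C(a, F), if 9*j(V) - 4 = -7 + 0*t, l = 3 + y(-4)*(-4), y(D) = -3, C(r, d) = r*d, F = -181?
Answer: 1854/49 ≈ 37.837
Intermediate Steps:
a = 31/147 (a = 31*(1/147) = 31/147 ≈ 0.21088)
C(r, d) = d*r
l = 15 (l = 3 - 3*(-4) = 3 + 12 = 15)
j(V) = -1/3 (j(V) = 4/9 + (-7 + 0*(-4))/9 = 4/9 + (-7 + 0)/9 = 4/9 + (1/9)*(-7) = 4/9 - 7/9 = -1/3)
j(l) - C(a, F) = -1/3 - (-181)*31/147 = -1/3 - 1*(-5611/147) = -1/3 + 5611/147 = 1854/49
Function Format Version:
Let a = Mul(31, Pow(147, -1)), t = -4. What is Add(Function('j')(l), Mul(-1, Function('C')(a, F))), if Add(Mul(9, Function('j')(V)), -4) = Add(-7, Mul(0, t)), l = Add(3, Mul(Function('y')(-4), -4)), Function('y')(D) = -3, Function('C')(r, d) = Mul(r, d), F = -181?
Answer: Rational(1854, 49) ≈ 37.837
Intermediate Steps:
a = Rational(31, 147) (a = Mul(31, Rational(1, 147)) = Rational(31, 147) ≈ 0.21088)
Function('C')(r, d) = Mul(d, r)
l = 15 (l = Add(3, Mul(-3, -4)) = Add(3, 12) = 15)
Function('j')(V) = Rational(-1, 3) (Function('j')(V) = Add(Rational(4, 9), Mul(Rational(1, 9), Add(-7, Mul(0, -4)))) = Add(Rational(4, 9), Mul(Rational(1, 9), Add(-7, 0))) = Add(Rational(4, 9), Mul(Rational(1, 9), -7)) = Add(Rational(4, 9), Rational(-7, 9)) = Rational(-1, 3))
Add(Function('j')(l), Mul(-1, Function('C')(a, F))) = Add(Rational(-1, 3), Mul(-1, Mul(-181, Rational(31, 147)))) = Add(Rational(-1, 3), Mul(-1, Rational(-5611, 147))) = Add(Rational(-1, 3), Rational(5611, 147)) = Rational(1854, 49)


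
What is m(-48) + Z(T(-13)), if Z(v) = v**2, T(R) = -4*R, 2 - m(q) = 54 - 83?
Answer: 2735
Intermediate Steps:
m(q) = 31 (m(q) = 2 - (54 - 83) = 2 - 1*(-29) = 2 + 29 = 31)
m(-48) + Z(T(-13)) = 31 + (-4*(-13))**2 = 31 + 52**2 = 31 + 2704 = 2735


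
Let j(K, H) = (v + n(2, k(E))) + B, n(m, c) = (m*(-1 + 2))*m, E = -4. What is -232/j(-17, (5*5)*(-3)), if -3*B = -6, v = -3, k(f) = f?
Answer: -232/3 ≈ -77.333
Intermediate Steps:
B = 2 (B = -⅓*(-6) = 2)
n(m, c) = m² (n(m, c) = (m*1)*m = m*m = m²)
j(K, H) = 3 (j(K, H) = (-3 + 2²) + 2 = (-3 + 4) + 2 = 1 + 2 = 3)
-232/j(-17, (5*5)*(-3)) = -232/3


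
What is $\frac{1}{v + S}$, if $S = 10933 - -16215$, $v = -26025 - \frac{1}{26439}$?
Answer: $\frac{26439}{29690996} \approx 0.00089047$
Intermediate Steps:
$v = - \frac{688074976}{26439}$ ($v = -26025 - \frac{1}{26439} = - \frac{688074976}{26439} \approx -26025.0$)
$S = 27148$ ($S = 10933 + 16215 = 27148$)
$\frac{1}{v + S} = \frac{1}{- \frac{688074976}{26439} + 27148} = \frac{1}{\frac{29690996}{26439}} = \frac{26439}{29690996}$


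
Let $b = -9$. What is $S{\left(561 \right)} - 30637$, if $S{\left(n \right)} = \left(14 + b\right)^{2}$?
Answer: $-30612$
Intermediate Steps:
$S{\left(n \right)} = 25$ ($S{\left(n \right)} = \left(14 - 9\right)^{2} = 5^{2} = 25$)
$S{\left(561 \right)} - 30637 = 25 - 30637 = -30612$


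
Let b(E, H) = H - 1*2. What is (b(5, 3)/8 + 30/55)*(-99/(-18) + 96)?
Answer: 11977/176 ≈ 68.051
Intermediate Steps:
b(E, H) = -2 + H (b(E, H) = H - 2 = -2 + H)
(b(5, 3)/8 + 30/55)*(-99/(-18) + 96) = ((-2 + 3)/8 + 30/55)*(-99/(-18) + 96) = (1*(⅛) + 30*(1/55))*(-99*(-1/18) + 96) = (⅛ + 6/11)*(11/2 + 96) = (59/88)*(203/2) = 11977/176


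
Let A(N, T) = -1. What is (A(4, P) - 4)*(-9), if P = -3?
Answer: 45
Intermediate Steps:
(A(4, P) - 4)*(-9) = (-1 - 4)*(-9) = -5*(-9) = 45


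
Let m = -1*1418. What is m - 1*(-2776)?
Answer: 1358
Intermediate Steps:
m = -1418
m - 1*(-2776) = -1418 - 1*(-2776) = -1418 + 2776 = 1358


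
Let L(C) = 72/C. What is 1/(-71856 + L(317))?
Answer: -317/22778280 ≈ -1.3917e-5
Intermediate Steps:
1/(-71856 + L(317)) = 1/(-71856 + 72/317) = 1/(-22778280/317) = -317/22778280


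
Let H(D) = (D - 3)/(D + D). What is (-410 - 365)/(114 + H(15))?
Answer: -3875/572 ≈ -6.7745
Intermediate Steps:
H(D) = (-3 + D)/(2*D) (H(D) = (-3 + D)/((2*D)) = (-3 + D)*(1/(2*D)) = (-3 + D)/(2*D))
(-410 - 365)/(114 + H(15)) = (-410 - 365)/(114 + (½)*(-3 + 15)/15) = -775/(114 + (½)*(1/15)*12) = -775/(114 + ⅖) = -775/572/5 = -775*5/572 = -3875/572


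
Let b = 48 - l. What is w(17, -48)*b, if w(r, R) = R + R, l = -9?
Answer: -5472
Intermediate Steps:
w(r, R) = 2*R
b = 57 (b = 48 - 1*(-9) = 48 + 9 = 57)
w(17, -48)*b = (2*(-48))*57 = -96*57 = -5472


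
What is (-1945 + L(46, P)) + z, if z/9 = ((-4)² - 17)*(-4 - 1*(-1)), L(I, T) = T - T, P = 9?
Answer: -1918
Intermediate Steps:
L(I, T) = 0
z = 27 (z = 9*(((-4)² - 17)*(-4 - 1*(-1))) = 9*((16 - 17)*(-4 + 1)) = 9*(-1*(-3)) = 9*3 = 27)
(-1945 + L(46, P)) + z = (-1945 + 0) + 27 = -1945 + 27 = -1918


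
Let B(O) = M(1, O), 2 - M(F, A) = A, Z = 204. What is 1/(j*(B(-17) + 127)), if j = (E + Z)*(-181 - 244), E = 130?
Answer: -1/20724700 ≈ -4.8252e-8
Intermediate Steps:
j = -141950 (j = (130 + 204)*(-181 - 244) = 334*(-425) = -141950)
M(F, A) = 2 - A
B(O) = 2 - O
1/(j*(B(-17) + 127)) = 1/(-141950*((2 - 1*(-17)) + 127)) = 1/(-141950*((2 + 17) + 127)) = 1/(-141950*(19 + 127)) = 1/(-141950*146) = 1/(-20724700) = -1/20724700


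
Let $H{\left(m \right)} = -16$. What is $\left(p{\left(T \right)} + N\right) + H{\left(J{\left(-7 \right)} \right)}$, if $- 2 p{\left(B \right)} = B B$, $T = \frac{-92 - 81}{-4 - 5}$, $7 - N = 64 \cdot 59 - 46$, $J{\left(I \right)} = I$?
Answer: $- \frac{635647}{162} \approx -3923.7$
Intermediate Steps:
$N = -3723$ ($N = 7 - \left(64 \cdot 59 - 46\right) = 7 - \left(3776 - 46\right) = 7 - 3730 = -3723$)
$T = \frac{173}{9}$ ($T = - \frac{173}{-9} = \left(-173\right) \left(- \frac{1}{9}\right) = \frac{173}{9} \approx 19.222$)
$p{\left(B \right)} = - \frac{B^{2}}{2}$ ($p{\left(B \right)} = - \frac{B B}{2} = - \frac{B^{2}}{2}$)
$\left(p{\left(T \right)} + N\right) + H{\left(J{\left(-7 \right)} \right)} = \left(- \frac{\left(\frac{173}{9}\right)^{2}}{2} - 3723\right) - 16 = \left(\left(- \frac{1}{2}\right) \frac{29929}{81} - 3723\right) - 16 = \left(- \frac{29929}{162} - 3723\right) - 16 = - \frac{633055}{162} - 16 = - \frac{635647}{162}$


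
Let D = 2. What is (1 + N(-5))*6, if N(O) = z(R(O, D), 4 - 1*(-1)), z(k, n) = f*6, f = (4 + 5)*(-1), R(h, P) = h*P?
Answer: -318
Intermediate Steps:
R(h, P) = P*h
f = -9 (f = 9*(-1) = -9)
z(k, n) = -54 (z(k, n) = -9*6 = -54)
N(O) = -54
(1 + N(-5))*6 = (1 - 54)*6 = -53*6 = -318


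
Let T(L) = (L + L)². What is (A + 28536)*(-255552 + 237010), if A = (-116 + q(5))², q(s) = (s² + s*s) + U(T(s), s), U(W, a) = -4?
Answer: -619970312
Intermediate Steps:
T(L) = 4*L² (T(L) = (2*L)² = 4*L²)
q(s) = -4 + 2*s² (q(s) = (s² + s*s) - 4 = (s² + s²) - 4 = 2*s² - 4 = -4 + 2*s²)
A = 4900 (A = (-116 + (-4 + 2*5²))² = (-116 + (-4 + 2*25))² = (-116 + (-4 + 50))² = (-116 + 46)² = (-70)² = 4900)
(A + 28536)*(-255552 + 237010) = (4900 + 28536)*(-255552 + 237010) = 33436*(-18542) = -619970312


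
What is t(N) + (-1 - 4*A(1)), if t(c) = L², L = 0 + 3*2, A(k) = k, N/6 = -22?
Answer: 31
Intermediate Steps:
N = -132 (N = 6*(-22) = -132)
L = 6 (L = 0 + 6 = 6)
t(c) = 36 (t(c) = 6² = 36)
t(N) + (-1 - 4*A(1)) = 36 + (-1 - 4*1) = 36 + (-1 - 4) = 36 - 5 = 31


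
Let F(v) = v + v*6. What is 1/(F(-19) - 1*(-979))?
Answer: 1/846 ≈ 0.0011820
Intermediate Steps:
F(v) = 7*v (F(v) = v + 6*v = 7*v)
1/(F(-19) - 1*(-979)) = 1/(7*(-19) - 1*(-979)) = 1/(-133 + 979) = 1/846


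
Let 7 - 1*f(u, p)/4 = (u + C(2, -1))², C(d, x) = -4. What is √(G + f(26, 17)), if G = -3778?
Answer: I*√5686 ≈ 75.406*I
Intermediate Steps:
f(u, p) = 28 - 4*(-4 + u)² (f(u, p) = 28 - 4*(u - 4)² = 28 - 4*(-4 + u)²)
√(G + f(26, 17)) = √(-3778 + (28 - 4*(-4 + 26)²)) = √(-3778 + (28 - 4*22²)) = √(-3778 + (28 - 4*484)) = √(-3778 + (28 - 1936)) = √(-3778 - 1908) = √(-5686) = I*√5686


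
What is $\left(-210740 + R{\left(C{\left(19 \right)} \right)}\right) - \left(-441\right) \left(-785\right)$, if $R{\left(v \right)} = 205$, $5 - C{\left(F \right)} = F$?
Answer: $-556720$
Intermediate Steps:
$C{\left(F \right)} = 5 - F$
$\left(-210740 + R{\left(C{\left(19 \right)} \right)}\right) - \left(-441\right) \left(-785\right) = \left(-210740 + 205\right) - \left(-441\right) \left(-785\right) = -210535 - 346185 = -556720$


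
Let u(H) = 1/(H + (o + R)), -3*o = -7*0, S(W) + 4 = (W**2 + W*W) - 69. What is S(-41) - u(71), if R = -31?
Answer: 131559/40 ≈ 3289.0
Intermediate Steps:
S(W) = -73 + 2*W**2 (S(W) = -4 + ((W**2 + W*W) - 69) = -4 + ((W**2 + W**2) - 69) = -4 + (2*W**2 - 69) = -4 + (-69 + 2*W**2) = -73 + 2*W**2)
o = 0 (o = -(-7)*0/3 = -1/3*0 = 0)
u(H) = 1/(-31 + H) (u(H) = 1/(H + (0 - 31)) = 1/(H - 31) = 1/(-31 + H))
S(-41) - u(71) = (-73 + 2*(-41)**2) - 1/(-31 + 71) = (-73 + 2*1681) - 1/40 = (-73 + 3362) - 1*1/40 = 3289 - 1/40 = 131559/40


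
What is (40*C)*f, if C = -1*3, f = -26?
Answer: 3120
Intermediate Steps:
C = -3
(40*C)*f = (40*(-3))*(-26) = -120*(-26) = 3120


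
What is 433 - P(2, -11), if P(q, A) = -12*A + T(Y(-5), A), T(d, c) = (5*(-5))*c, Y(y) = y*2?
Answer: 26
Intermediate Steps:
Y(y) = 2*y
T(d, c) = -25*c
P(q, A) = -37*A (P(q, A) = -12*A - 25*A = -37*A)
433 - P(2, -11) = 433 - (-37)*(-11) = 433 - 1*407 = 433 - 407 = 26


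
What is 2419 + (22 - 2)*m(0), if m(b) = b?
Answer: 2419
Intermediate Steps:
2419 + (22 - 2)*m(0) = 2419 + (22 - 2)*0 = 2419 + 20*0 = 2419 + 0 = 2419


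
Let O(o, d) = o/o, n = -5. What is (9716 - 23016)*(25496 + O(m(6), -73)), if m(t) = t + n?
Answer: -339110100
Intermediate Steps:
m(t) = -5 + t (m(t) = t - 5 = -5 + t)
O(o, d) = 1
(9716 - 23016)*(25496 + O(m(6), -73)) = (9716 - 23016)*(25496 + 1) = -13300*25497 = -339110100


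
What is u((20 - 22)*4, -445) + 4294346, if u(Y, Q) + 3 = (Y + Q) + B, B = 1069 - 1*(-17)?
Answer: 4294976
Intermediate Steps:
B = 1086 (B = 1069 + 17 = 1086)
u(Y, Q) = 1083 + Q + Y (u(Y, Q) = -3 + ((Y + Q) + 1086) = -3 + ((Q + Y) + 1086) = -3 + (1086 + Q + Y) = 1083 + Q + Y)
u((20 - 22)*4, -445) + 4294346 = (1083 - 445 + (20 - 22)*4) + 4294346 = (1083 - 445 - 2*4) + 4294346 = (1083 - 445 - 8) + 4294346 = 630 + 4294346 = 4294976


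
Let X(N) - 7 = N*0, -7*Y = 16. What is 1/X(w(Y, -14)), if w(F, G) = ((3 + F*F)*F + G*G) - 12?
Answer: ⅐ ≈ 0.14286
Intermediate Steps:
Y = -16/7 (Y = -⅐*16 = -16/7 ≈ -2.2857)
w(F, G) = -12 + G² + F*(3 + F²) (w(F, G) = ((3 + F²)*F + G²) - 12 = (F*(3 + F²) + G²) - 12 = (G² + F*(3 + F²)) - 12 = -12 + G² + F*(3 + F²))
X(N) = 7 (X(N) = 7 + N*0 = 7 + 0 = 7)
1/X(w(Y, -14)) = 1/7 = ⅐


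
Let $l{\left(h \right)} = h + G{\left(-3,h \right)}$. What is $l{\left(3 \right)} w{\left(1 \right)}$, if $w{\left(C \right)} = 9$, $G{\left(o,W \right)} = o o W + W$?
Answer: $297$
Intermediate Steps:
$G{\left(o,W \right)} = W + W o^{2}$ ($G{\left(o,W \right)} = o^{2} W + W = W o^{2} + W = W + W o^{2}$)
$l{\left(h \right)} = 11 h$ ($l{\left(h \right)} = h + h \left(1 + \left(-3\right)^{2}\right) = h + h \left(1 + 9\right) = h + h 10 = h + 10 h = 11 h$)
$l{\left(3 \right)} w{\left(1 \right)} = 11 \cdot 3 \cdot 9 = 33 \cdot 9 = 297$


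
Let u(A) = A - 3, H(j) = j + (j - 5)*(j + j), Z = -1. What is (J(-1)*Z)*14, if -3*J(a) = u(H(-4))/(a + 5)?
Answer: 455/6 ≈ 75.833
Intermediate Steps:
H(j) = j + 2*j*(-5 + j) (H(j) = j + (-5 + j)*(2*j) = j + 2*j*(-5 + j))
u(A) = -3 + A
J(a) = -65/(3*(5 + a)) (J(a) = -(-3 - 4*(-9 + 2*(-4)))/(3*(a + 5)) = -(-3 - 4*(-9 - 8))/(3*(5 + a)) = -(-3 - 4*(-17))/(3*(5 + a)) = -(-3 + 68)/(3*(5 + a)) = -65/(3*(5 + a)))
(J(-1)*Z)*14 = (-65/(15 + 3*(-1))*(-1))*14 = (-65/(15 - 3)*(-1))*14 = (-65/12*(-1))*14 = (-65*1/12*(-1))*14 = -65/12*(-1)*14 = (65/12)*14 = 455/6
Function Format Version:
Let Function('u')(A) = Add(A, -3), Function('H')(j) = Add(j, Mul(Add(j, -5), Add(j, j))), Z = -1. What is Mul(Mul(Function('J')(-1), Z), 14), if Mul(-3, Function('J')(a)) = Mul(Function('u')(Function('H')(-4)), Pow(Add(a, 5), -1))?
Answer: Rational(455, 6) ≈ 75.833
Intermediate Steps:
Function('H')(j) = Add(j, Mul(2, j, Add(-5, j))) (Function('H')(j) = Add(j, Mul(Add(-5, j), Mul(2, j))) = Add(j, Mul(2, j, Add(-5, j))))
Function('u')(A) = Add(-3, A)
Function('J')(a) = Mul(Rational(-65, 3), Pow(Add(5, a), -1)) (Function('J')(a) = Mul(Rational(-1, 3), Mul(Add(-3, Mul(-4, Add(-9, Mul(2, -4)))), Pow(Add(a, 5), -1))) = Mul(Rational(-1, 3), Mul(Add(-3, Mul(-4, Add(-9, -8))), Pow(Add(5, a), -1))) = Mul(Rational(-1, 3), Mul(Add(-3, Mul(-4, -17)), Pow(Add(5, a), -1))) = Mul(Rational(-1, 3), Mul(Add(-3, 68), Pow(Add(5, a), -1))) = Mul(Rational(-1, 3), Mul(65, Pow(Add(5, a), -1))) = Mul(Rational(-65, 3), Pow(Add(5, a), -1)))
Mul(Mul(Function('J')(-1), Z), 14) = Mul(Mul(Mul(-65, Pow(Add(15, Mul(3, -1)), -1)), -1), 14) = Mul(Mul(Mul(-65, Pow(Add(15, -3), -1)), -1), 14) = Mul(Mul(Mul(-65, Pow(12, -1)), -1), 14) = Mul(Mul(Mul(-65, Rational(1, 12)), -1), 14) = Mul(Mul(Rational(-65, 12), -1), 14) = Mul(Rational(65, 12), 14) = Rational(455, 6)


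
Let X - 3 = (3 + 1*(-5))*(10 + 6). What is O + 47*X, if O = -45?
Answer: -1408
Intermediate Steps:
X = -29 (X = 3 + (3 + 1*(-5))*(10 + 6) = 3 + (3 - 5)*16 = 3 - 2*16 = 3 - 32 = -29)
O + 47*X = -45 + 47*(-29) = -45 - 1363 = -1408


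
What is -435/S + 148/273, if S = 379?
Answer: -62663/103467 ≈ -0.60563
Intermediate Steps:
-435/S + 148/273 = -435/379 + 148/273 = -62663/103467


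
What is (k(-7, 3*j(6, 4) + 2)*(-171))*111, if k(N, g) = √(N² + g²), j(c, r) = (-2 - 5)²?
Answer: -94905*√890 ≈ -2.8313e+6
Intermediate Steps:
j(c, r) = 49 (j(c, r) = (-7)² = 49)
(k(-7, 3*j(6, 4) + 2)*(-171))*111 = (√((-7)² + (3*49 + 2)²)*(-171))*111 = (√(49 + (147 + 2)²)*(-171))*111 = (√(49 + 149²)*(-171))*111 = (√(49 + 22201)*(-171))*111 = (√22250*(-171))*111 = ((5*√890)*(-171))*111 = -855*√890*111 = -94905*√890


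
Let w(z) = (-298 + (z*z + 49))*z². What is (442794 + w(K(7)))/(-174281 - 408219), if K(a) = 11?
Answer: -213653/291250 ≈ -0.73357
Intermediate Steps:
w(z) = z²*(-249 + z²) (w(z) = (-298 + (z² + 49))*z² = (-298 + (49 + z²))*z² = (-249 + z²)*z² = z²*(-249 + z²))
(442794 + w(K(7)))/(-174281 - 408219) = (442794 + 11²*(-249 + 11²))/(-174281 - 408219) = (442794 + 121*(-249 + 121))/(-582500) = (442794 + 121*(-128))*(-1/582500) = (442794 - 15488)*(-1/582500) = 427306*(-1/582500) = -213653/291250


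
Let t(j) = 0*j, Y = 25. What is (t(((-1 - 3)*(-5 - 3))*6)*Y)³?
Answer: 0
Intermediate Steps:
t(j) = 0
(t(((-1 - 3)*(-5 - 3))*6)*Y)³ = (0*25)³ = 0³ = 0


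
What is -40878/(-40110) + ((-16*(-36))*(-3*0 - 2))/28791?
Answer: 2991301/3055045 ≈ 0.97913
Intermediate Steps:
-40878/(-40110) + ((-16*(-36))*(-3*0 - 2))/28791 = -40878*(-1/40110) + (576*(0 - 2))*(1/28791) = 6813/6685 + (576*(-2))*(1/28791) = 6813/6685 - 1152*1/28791 = 6813/6685 - 128/3199 = 2991301/3055045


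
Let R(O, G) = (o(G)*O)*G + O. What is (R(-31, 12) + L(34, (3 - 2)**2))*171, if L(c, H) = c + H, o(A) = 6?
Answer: -380988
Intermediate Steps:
R(O, G) = O + 6*G*O (R(O, G) = (6*O)*G + O = 6*G*O + O = O + 6*G*O)
L(c, H) = H + c
(R(-31, 12) + L(34, (3 - 2)**2))*171 = (-31*(1 + 6*12) + ((3 - 2)**2 + 34))*171 = (-31*(1 + 72) + (1**2 + 34))*171 = (-31*73 + (1 + 34))*171 = (-2263 + 35)*171 = -2228*171 = -380988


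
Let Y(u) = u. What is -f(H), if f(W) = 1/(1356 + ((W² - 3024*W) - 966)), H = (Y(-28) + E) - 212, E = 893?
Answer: 1/1547873 ≈ 6.4605e-7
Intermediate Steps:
H = 653 (H = (-28 + 893) - 212 = 865 - 212 = 653)
f(W) = 1/(390 + W² - 3024*W) (f(W) = 1/(1356 + (-966 + W² - 3024*W)) = 1/(390 + W² - 3024*W))
-f(H) = -1/(390 + 653² - 3024*653) = -1/(390 + 426409 - 1974672) = -1/(-1547873) = -1*(-1/1547873) = 1/1547873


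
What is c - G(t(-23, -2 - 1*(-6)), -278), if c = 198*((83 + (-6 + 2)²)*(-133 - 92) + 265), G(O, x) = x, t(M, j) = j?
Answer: -4357702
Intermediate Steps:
c = -4357980 (c = 198*((83 + (-4)²)*(-225) + 265) = 198*((83 + 16)*(-225) + 265) = 198*(99*(-225) + 265) = 198*(-22275 + 265) = 198*(-22010) = -4357980)
c - G(t(-23, -2 - 1*(-6)), -278) = -4357980 - 1*(-278) = -4357980 + 278 = -4357702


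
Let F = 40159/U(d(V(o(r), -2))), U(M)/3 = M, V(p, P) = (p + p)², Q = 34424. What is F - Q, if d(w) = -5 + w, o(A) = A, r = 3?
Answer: -3161273/93 ≈ -33992.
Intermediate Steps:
V(p, P) = 4*p² (V(p, P) = (2*p)² = 4*p²)
U(M) = 3*M
F = 40159/93 (F = 40159/((3*(-5 + 4*3²))) = 40159/((3*(-5 + 4*9))) = 40159/((3*(-5 + 36))) = 40159/((3*31)) = 40159/93 ≈ 431.82)
F - Q = 40159/93 - 1*34424 = 40159/93 - 34424 = -3161273/93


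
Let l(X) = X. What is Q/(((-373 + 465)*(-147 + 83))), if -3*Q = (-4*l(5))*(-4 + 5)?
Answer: -5/4416 ≈ -0.0011322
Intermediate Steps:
Q = 20/3 (Q = -(-4*5)*(-4 + 5)/3 = -(-20)/3 = -⅓*(-20) = 20/3 ≈ 6.6667)
Q/(((-373 + 465)*(-147 + 83))) = 20/(3*(((-373 + 465)*(-147 + 83)))) = 20/(3*((92*(-64)))) = (20/3)/(-5888) = (20/3)*(-1/5888) = -5/4416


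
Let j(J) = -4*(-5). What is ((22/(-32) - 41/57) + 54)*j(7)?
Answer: 239825/228 ≈ 1051.9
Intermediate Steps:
j(J) = 20
((22/(-32) - 41/57) + 54)*j(7) = ((22/(-32) - 41/57) + 54)*20 = ((22*(-1/32) - 41*1/57) + 54)*20 = ((-11/16 - 41/57) + 54)*20 = (-1283/912 + 54)*20 = (47965/912)*20 = 239825/228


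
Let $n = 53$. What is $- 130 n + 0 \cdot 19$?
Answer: $-6890$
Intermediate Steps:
$- 130 n + 0 \cdot 19 = \left(-130\right) 53 + 0 \cdot 19 = -6890 + 0 = -6890$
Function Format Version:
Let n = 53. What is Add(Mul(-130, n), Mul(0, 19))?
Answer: -6890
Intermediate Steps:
Add(Mul(-130, n), Mul(0, 19)) = Add(Mul(-130, 53), Mul(0, 19)) = Add(-6890, 0) = -6890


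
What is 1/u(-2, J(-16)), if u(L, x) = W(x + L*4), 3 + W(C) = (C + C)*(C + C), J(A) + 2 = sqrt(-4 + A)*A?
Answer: -I/(2560*sqrt(5) + 20083*I) ≈ -4.6052e-5 - 1.3126e-5*I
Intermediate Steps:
J(A) = -2 + A*sqrt(-4 + A) (J(A) = -2 + sqrt(-4 + A)*A = -2 + A*sqrt(-4 + A))
W(C) = -3 + 4*C**2 (W(C) = -3 + (C + C)*(C + C) = -3 + (2*C)*(2*C) = -3 + 4*C**2)
u(L, x) = -3 + 4*(x + 4*L)**2 (u(L, x) = -3 + 4*(x + L*4)**2 = -3 + 4*(x + 4*L)**2)
1/u(-2, J(-16)) = 1/(-3 + 4*((-2 - 16*sqrt(-4 - 16)) + 4*(-2))**2) = 1/(-3 + 4*((-2 - 32*I*sqrt(5)) - 8)**2) = 1/(-3 + 4*(-10 - 32*I*sqrt(5))**2)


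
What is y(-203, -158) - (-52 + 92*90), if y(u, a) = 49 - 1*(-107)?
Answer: -8072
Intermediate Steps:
y(u, a) = 156 (y(u, a) = 49 + 107 = 156)
y(-203, -158) - (-52 + 92*90) = 156 - (-52 + 92*90) = 156 - (-52 + 8280) = 156 - 1*8228 = 156 - 8228 = -8072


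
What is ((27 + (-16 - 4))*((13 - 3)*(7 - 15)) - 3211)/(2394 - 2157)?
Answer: -1257/79 ≈ -15.911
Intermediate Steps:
((27 + (-16 - 4))*((13 - 3)*(7 - 15)) - 3211)/(2394 - 2157) = ((27 - 20)*(10*(-8)) - 3211)/237 = (7*(-80) - 3211)*(1/237) = (-560 - 3211)*(1/237) = -3771*1/237 = -1257/79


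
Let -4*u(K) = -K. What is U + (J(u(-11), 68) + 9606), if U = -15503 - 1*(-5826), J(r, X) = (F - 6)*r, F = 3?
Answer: -251/4 ≈ -62.750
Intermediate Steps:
u(K) = K/4 (u(K) = -(-1)*K/4 = K/4)
J(r, X) = -3*r (J(r, X) = (3 - 6)*r = -3*r)
U = -9677 (U = -15503 + 5826 = -9677)
U + (J(u(-11), 68) + 9606) = -9677 + (-3*(-11)/4 + 9606) = -9677 + (-3*(-11/4) + 9606) = -9677 + (33/4 + 9606) = -9677 + 38457/4 = -251/4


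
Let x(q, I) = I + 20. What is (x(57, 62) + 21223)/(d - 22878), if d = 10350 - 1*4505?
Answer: -21305/17033 ≈ -1.2508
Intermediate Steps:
d = 5845 (d = 10350 - 4505 = 5845)
x(q, I) = 20 + I
(x(57, 62) + 21223)/(d - 22878) = ((20 + 62) + 21223)/(5845 - 22878) = (82 + 21223)/(-17033) = 21305*(-1/17033) = -21305/17033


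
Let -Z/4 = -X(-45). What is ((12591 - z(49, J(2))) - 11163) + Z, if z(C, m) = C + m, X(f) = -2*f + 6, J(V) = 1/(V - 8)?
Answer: 10579/6 ≈ 1763.2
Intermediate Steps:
J(V) = 1/(-8 + V)
X(f) = 6 - 2*f
Z = 384 (Z = -(-4)*(6 - 2*(-45)) = -(-4)*(6 + 90) = -(-4)*96 = -4*(-96) = 384)
((12591 - z(49, J(2))) - 11163) + Z = ((12591 - (49 + 1/(-8 + 2))) - 11163) + 384 = ((12591 - (49 + 1/(-6))) - 11163) + 384 = ((12591 - (49 - ⅙)) - 11163) + 384 = ((12591 - 1*293/6) - 11163) + 384 = ((12591 - 293/6) - 11163) + 384 = (75253/6 - 11163) + 384 = 8275/6 + 384 = 10579/6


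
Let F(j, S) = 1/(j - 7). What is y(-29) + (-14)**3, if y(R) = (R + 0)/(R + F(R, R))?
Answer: -2866436/1045 ≈ -2743.0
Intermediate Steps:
F(j, S) = 1/(-7 + j)
y(R) = R/(R + 1/(-7 + R)) (y(R) = (R + 0)/(R + 1/(-7 + R)) = R/(R + 1/(-7 + R)))
y(-29) + (-14)**3 = -29*(-7 - 29)/(1 - 29*(-7 - 29)) + (-14)**3 = -29*(-36)/(1 - 29*(-36)) - 2744 = -29*(-36)/(1 + 1044) - 2744 = -29*(-36)/1045 - 2744 = -29*1/1045*(-36) - 2744 = 1044/1045 - 2744 = -2866436/1045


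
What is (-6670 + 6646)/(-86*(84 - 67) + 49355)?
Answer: -24/47893 ≈ -0.00050112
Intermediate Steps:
(-6670 + 6646)/(-86*(84 - 67) + 49355) = -24/(-86*17 + 49355) = -24/(-1462 + 49355) = -24/47893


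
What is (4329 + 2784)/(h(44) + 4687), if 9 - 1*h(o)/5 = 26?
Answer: 2371/1534 ≈ 1.5456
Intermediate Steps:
h(o) = -85 (h(o) = 45 - 5*26 = 45 - 130 = -85)
(4329 + 2784)/(h(44) + 4687) = (4329 + 2784)/(-85 + 4687) = 7113/4602 = 7113*(1/4602) = 2371/1534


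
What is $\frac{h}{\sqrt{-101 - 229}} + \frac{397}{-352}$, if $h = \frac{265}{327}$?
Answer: $- \frac{397}{352} - \frac{53 i \sqrt{330}}{21582} \approx -1.1278 - 0.044611 i$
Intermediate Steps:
$h = \frac{265}{327}$ ($h = 265 \cdot \frac{1}{327} = \frac{265}{327} \approx 0.8104$)
$\frac{h}{\sqrt{-101 - 229}} + \frac{397}{-352} = \frac{265}{327 \sqrt{-101 - 229}} + \frac{397}{-352} = \frac{265}{327 \sqrt{-330}} + 397 \left(- \frac{1}{352}\right) = \frac{265}{327 i \sqrt{330}} - \frac{397}{352} = \frac{265 \left(- \frac{i \sqrt{330}}{330}\right)}{327} - \frac{397}{352} = - \frac{53 i \sqrt{330}}{21582} - \frac{397}{352} = - \frac{397}{352} - \frac{53 i \sqrt{330}}{21582}$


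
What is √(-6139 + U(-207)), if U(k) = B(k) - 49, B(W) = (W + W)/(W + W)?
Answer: I*√6187 ≈ 78.657*I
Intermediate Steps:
B(W) = 1 (B(W) = (2*W)/((2*W)) = (2*W)*(1/(2*W)) = 1)
U(k) = -48 (U(k) = 1 - 49 = -48)
√(-6139 + U(-207)) = √(-6139 - 48) = √(-6187) = I*√6187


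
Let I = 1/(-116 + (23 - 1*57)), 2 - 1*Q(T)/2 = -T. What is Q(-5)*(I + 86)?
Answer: -12899/25 ≈ -515.96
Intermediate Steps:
Q(T) = 4 + 2*T (Q(T) = 4 - (-2)*T = 4 + 2*T)
I = -1/150 (I = 1/(-116 + (23 - 57)) = 1/(-116 - 34) = 1/(-150) = -1/150 ≈ -0.0066667)
Q(-5)*(I + 86) = (4 + 2*(-5))*(-1/150 + 86) = (4 - 10)*(12899/150) = -6*12899/150 = -12899/25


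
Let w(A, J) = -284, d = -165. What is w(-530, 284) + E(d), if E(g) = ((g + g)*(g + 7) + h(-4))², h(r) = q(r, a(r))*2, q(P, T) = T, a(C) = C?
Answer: 2717745140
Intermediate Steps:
h(r) = 2*r (h(r) = r*2 = 2*r)
E(g) = (-8 + 2*g*(7 + g))² (E(g) = ((g + g)*(g + 7) + 2*(-4))² = ((2*g)*(7 + g) - 8)² = (2*g*(7 + g) - 8)² = (-8 + 2*g*(7 + g))²)
w(-530, 284) + E(d) = -284 + 4*(-4 + (-165)² + 7*(-165))² = -284 + 4*(-4 + 27225 - 1155)² = -284 + 4*26066² = -284 + 4*679436356 = -284 + 2717745424 = 2717745140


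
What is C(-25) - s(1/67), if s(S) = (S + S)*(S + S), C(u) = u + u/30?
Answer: -695819/26934 ≈ -25.834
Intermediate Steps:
C(u) = 31*u/30 (C(u) = u + u*(1/30) = u + u/30 = 31*u/30)
s(S) = 4*S² (s(S) = (2*S)*(2*S) = 4*S²)
C(-25) - s(1/67) = (31/30)*(-25) - 4*(1/67)² = -155/6 - 4*(1/67)² = -155/6 - 4/4489 = -695819/26934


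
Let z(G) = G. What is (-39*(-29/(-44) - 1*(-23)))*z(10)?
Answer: -202995/22 ≈ -9227.0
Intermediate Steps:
(-39*(-29/(-44) - 1*(-23)))*z(10) = -39*(-29/(-44) - 1*(-23))*10 = -39*(-29*(-1/44) + 23)*10 = -39*(29/44 + 23)*10 = -39*1041/44*10 = -40599/44*10 = -202995/22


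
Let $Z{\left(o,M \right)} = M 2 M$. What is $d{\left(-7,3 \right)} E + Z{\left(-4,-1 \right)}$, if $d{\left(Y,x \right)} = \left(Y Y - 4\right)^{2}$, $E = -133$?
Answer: $-269323$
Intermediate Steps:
$Z{\left(o,M \right)} = 2 M^{2}$ ($Z{\left(o,M \right)} = 2 M M = 2 M^{2}$)
$d{\left(Y,x \right)} = \left(-4 + Y^{2}\right)^{2}$ ($d{\left(Y,x \right)} = \left(Y^{2} - 4\right)^{2} = \left(-4 + Y^{2}\right)^{2}$)
$d{\left(-7,3 \right)} E + Z{\left(-4,-1 \right)} = \left(-4 + \left(-7\right)^{2}\right)^{2} \left(-133\right) + 2 \left(-1\right)^{2} = \left(-4 + 49\right)^{2} \left(-133\right) + 2 \cdot 1 = 45^{2} \left(-133\right) + 2 = 2025 \left(-133\right) + 2 = -269325 + 2 = -269323$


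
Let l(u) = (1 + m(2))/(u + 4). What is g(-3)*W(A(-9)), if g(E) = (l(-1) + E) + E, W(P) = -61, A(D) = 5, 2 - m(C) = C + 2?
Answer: 1159/3 ≈ 386.33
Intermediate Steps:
m(C) = -C (m(C) = 2 - (C + 2) = 2 - (2 + C) = 2 + (-2 - C) = -C)
l(u) = -1/(4 + u) (l(u) = (1 - 1*2)/(u + 4) = (1 - 2)/(4 + u) = -1/(4 + u))
g(E) = -⅓ + 2*E (g(E) = (-1/(4 - 1) + E) + E = (-1/3 + E) + E = (-1*⅓ + E) + E = (-⅓ + E) + E = -⅓ + 2*E)
g(-3)*W(A(-9)) = (-⅓ + 2*(-3))*(-61) = (-⅓ - 6)*(-61) = -19/3*(-61) = 1159/3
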